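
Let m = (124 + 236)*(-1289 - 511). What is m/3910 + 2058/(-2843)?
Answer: -185031078/1111613 ≈ -166.45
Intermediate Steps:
m = -648000 (m = 360*(-1800) = -648000)
m/3910 + 2058/(-2843) = -648000/3910 + 2058/(-2843) = -648000*1/3910 + 2058*(-1/2843) = -64800/391 - 2058/2843 = -185031078/1111613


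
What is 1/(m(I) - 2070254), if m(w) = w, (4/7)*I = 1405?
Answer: -4/8271181 ≈ -4.8361e-7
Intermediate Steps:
I = 9835/4 (I = (7/4)*1405 = 9835/4 ≈ 2458.8)
1/(m(I) - 2070254) = 1/(9835/4 - 2070254) = 1/(-8271181/4) = -4/8271181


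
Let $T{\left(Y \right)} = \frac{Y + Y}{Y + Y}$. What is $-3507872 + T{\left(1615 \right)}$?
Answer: $-3507871$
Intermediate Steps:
$T{\left(Y \right)} = 1$ ($T{\left(Y \right)} = \frac{2 Y}{2 Y} = 2 Y \frac{1}{2 Y} = 1$)
$-3507872 + T{\left(1615 \right)} = -3507872 + 1 = -3507871$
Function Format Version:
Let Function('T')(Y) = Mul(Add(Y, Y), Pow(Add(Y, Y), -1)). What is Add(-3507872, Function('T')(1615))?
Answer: -3507871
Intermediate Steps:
Function('T')(Y) = 1 (Function('T')(Y) = Mul(Mul(2, Y), Pow(Mul(2, Y), -1)) = Mul(Mul(2, Y), Mul(Rational(1, 2), Pow(Y, -1))) = 1)
Add(-3507872, Function('T')(1615)) = Add(-3507872, 1) = -3507871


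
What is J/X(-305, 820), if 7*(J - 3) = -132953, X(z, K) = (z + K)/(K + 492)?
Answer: -174406784/3605 ≈ -48379.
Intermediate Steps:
X(z, K) = (K + z)/(492 + K)
J = -132932/7 (J = 3 + (1/7)*(-132953) = 3 - 132953/7 = -132932/7 ≈ -18990.)
J/X(-305, 820) = -132932*(492 + 820)/(820 - 305)/7 = -132932/(7*(515/1312)) = -132932/(7*((1/1312)*515)) = -132932/(7*515/1312) = -132932/7*1312/515 = -174406784/3605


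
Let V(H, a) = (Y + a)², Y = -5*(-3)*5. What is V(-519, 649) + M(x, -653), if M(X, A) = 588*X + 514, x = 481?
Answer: 807518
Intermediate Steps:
Y = 75 (Y = 15*5 = 75)
V(H, a) = (75 + a)²
M(X, A) = 514 + 588*X
V(-519, 649) + M(x, -653) = (75 + 649)² + (514 + 588*481) = 724² + (514 + 282828) = 524176 + 283342 = 807518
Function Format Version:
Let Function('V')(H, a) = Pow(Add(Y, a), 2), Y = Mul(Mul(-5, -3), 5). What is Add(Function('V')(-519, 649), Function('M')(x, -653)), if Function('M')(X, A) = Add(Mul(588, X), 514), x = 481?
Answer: 807518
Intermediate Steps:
Y = 75 (Y = Mul(15, 5) = 75)
Function('V')(H, a) = Pow(Add(75, a), 2)
Function('M')(X, A) = Add(514, Mul(588, X))
Add(Function('V')(-519, 649), Function('M')(x, -653)) = Add(Pow(Add(75, 649), 2), Add(514, Mul(588, 481))) = Add(Pow(724, 2), Add(514, 282828)) = Add(524176, 283342) = 807518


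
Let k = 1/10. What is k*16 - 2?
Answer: -2/5 ≈ -0.40000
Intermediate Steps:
k = 1/10 ≈ 0.10000
k*16 - 2 = (1/10)*16 - 2 = 8/5 - 2 = -2/5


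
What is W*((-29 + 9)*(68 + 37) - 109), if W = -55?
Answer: 121495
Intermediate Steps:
W*((-29 + 9)*(68 + 37) - 109) = -55*((-29 + 9)*(68 + 37) - 109) = -55*(-20*105 - 109) = -55*(-2100 - 109) = -55*(-2209) = 121495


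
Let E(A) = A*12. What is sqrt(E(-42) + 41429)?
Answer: 5*sqrt(1637) ≈ 202.30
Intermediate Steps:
E(A) = 12*A
sqrt(E(-42) + 41429) = sqrt(12*(-42) + 41429) = sqrt(-504 + 41429) = sqrt(40925) = 5*sqrt(1637)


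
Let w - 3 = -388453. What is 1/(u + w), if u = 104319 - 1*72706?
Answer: -1/356837 ≈ -2.8024e-6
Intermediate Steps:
w = -388450 (w = 3 - 388453 = -388450)
u = 31613 (u = 104319 - 72706 = 31613)
1/(u + w) = 1/(31613 - 388450) = 1/(-356837) = -1/356837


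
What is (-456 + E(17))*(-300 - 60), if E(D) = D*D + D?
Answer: 54000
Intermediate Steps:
E(D) = D + D² (E(D) = D² + D = D + D²)
(-456 + E(17))*(-300 - 60) = (-456 + 17*(1 + 17))*(-300 - 60) = (-456 + 17*18)*(-360) = (-456 + 306)*(-360) = -150*(-360) = 54000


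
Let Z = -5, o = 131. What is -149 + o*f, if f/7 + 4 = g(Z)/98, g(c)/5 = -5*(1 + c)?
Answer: -20169/7 ≈ -2881.3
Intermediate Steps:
g(c) = -25 - 25*c (g(c) = 5*(-5*(1 + c)) = 5*(-5 - 5*c) = -25 - 25*c)
f = -146/7 (f = -28 + 7*((-25 - 25*(-5))/98) = -28 + 7*((-25 + 125)*(1/98)) = -28 + 7*(100*(1/98)) = -28 + 7*(50/49) = -28 + 50/7 = -146/7 ≈ -20.857)
-149 + o*f = -149 + 131*(-146/7) = -149 - 19126/7 = -20169/7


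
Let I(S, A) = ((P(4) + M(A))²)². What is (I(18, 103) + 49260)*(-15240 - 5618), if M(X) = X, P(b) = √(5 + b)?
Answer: -2634301908248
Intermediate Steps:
I(S, A) = (3 + A)⁴ (I(S, A) = ((√(5 + 4) + A)²)² = ((√9 + A)²)² = ((3 + A)²)² = (3 + A)⁴)
(I(18, 103) + 49260)*(-15240 - 5618) = ((3 + 103)⁴ + 49260)*(-15240 - 5618) = (106⁴ + 49260)*(-20858) = (126247696 + 49260)*(-20858) = 126296956*(-20858) = -2634301908248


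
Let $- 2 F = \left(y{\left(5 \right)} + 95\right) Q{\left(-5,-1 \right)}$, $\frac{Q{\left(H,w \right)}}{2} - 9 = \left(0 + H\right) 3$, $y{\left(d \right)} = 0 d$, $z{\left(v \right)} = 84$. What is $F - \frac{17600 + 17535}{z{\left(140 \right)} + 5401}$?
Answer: $\frac{618263}{1097} \approx 563.59$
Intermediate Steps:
$y{\left(d \right)} = 0$
$Q{\left(H,w \right)} = 18 + 6 H$ ($Q{\left(H,w \right)} = 18 + 2 \left(0 + H\right) 3 = 18 + 2 H 3 = 18 + 2 \cdot 3 H = 18 + 6 H$)
$F = 570$ ($F = - \frac{\left(0 + 95\right) \left(18 + 6 \left(-5\right)\right)}{2} = - \frac{95 \left(18 - 30\right)}{2} = - \frac{95 \left(-12\right)}{2} = \left(- \frac{1}{2}\right) \left(-1140\right) = 570$)
$F - \frac{17600 + 17535}{z{\left(140 \right)} + 5401} = 570 - \frac{17600 + 17535}{84 + 5401} = 570 - \frac{35135}{5485} = 570 - 35135 \cdot \frac{1}{5485} = 570 - \frac{7027}{1097} = \frac{618263}{1097}$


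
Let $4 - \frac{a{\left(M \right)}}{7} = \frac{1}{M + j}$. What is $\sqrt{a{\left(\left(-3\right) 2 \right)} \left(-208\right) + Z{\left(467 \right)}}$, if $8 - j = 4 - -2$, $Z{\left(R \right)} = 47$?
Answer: $i \sqrt{6141} \approx 78.365 i$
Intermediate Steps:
$j = 2$ ($j = 8 - \left(4 - -2\right) = 8 - \left(4 + 2\right) = 8 - 6 = 2$)
$a{\left(M \right)} = 28 - \frac{7}{2 + M}$ ($a{\left(M \right)} = 28 - \frac{7}{M + 2} = 28 - \frac{7}{2 + M}$)
$\sqrt{a{\left(\left(-3\right) 2 \right)} \left(-208\right) + Z{\left(467 \right)}} = \sqrt{\frac{7 \left(7 + 4 \left(\left(-3\right) 2\right)\right)}{2 - 6} \left(-208\right) + 47} = \sqrt{\frac{7 \left(7 + 4 \left(-6\right)\right)}{2 - 6} \left(-208\right) + 47} = \sqrt{\frac{7 \left(7 - 24\right)}{-4} \left(-208\right) + 47} = \sqrt{7 \left(- \frac{1}{4}\right) \left(-17\right) \left(-208\right) + 47} = \sqrt{\frac{119}{4} \left(-208\right) + 47} = \sqrt{-6188 + 47} = \sqrt{-6141} = i \sqrt{6141}$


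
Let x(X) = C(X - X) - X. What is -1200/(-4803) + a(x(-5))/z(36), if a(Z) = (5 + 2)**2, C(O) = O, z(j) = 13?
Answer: 83649/20813 ≈ 4.0191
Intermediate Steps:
x(X) = -X (x(X) = (X - X) - X = 0 - X = -X)
a(Z) = 49 (a(Z) = 7**2 = 49)
-1200/(-4803) + a(x(-5))/z(36) = -1200/(-4803) + 49/13 = -1200*(-1/4803) + 49*(1/13) = 400/1601 + 49/13 = 83649/20813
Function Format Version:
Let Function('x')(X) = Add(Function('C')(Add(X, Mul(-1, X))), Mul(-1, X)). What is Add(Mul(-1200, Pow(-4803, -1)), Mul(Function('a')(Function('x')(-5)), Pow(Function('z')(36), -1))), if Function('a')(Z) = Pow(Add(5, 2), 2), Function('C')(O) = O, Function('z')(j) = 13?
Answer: Rational(83649, 20813) ≈ 4.0191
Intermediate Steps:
Function('x')(X) = Mul(-1, X) (Function('x')(X) = Add(Add(X, Mul(-1, X)), Mul(-1, X)) = Add(0, Mul(-1, X)) = Mul(-1, X))
Function('a')(Z) = 49 (Function('a')(Z) = Pow(7, 2) = 49)
Add(Mul(-1200, Pow(-4803, -1)), Mul(Function('a')(Function('x')(-5)), Pow(Function('z')(36), -1))) = Add(Mul(-1200, Pow(-4803, -1)), Mul(49, Pow(13, -1))) = Add(Mul(-1200, Rational(-1, 4803)), Mul(49, Rational(1, 13))) = Add(Rational(400, 1601), Rational(49, 13)) = Rational(83649, 20813)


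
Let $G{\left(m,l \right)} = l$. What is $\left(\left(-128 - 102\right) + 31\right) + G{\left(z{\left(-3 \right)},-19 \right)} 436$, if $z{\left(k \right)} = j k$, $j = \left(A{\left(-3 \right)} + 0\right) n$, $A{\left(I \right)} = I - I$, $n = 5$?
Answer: $-8483$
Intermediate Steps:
$A{\left(I \right)} = 0$
$j = 0$ ($j = \left(0 + 0\right) 5 = 0 \cdot 5 = 0$)
$z{\left(k \right)} = 0$ ($z{\left(k \right)} = 0 k = 0$)
$\left(\left(-128 - 102\right) + 31\right) + G{\left(z{\left(-3 \right)},-19 \right)} 436 = \left(\left(-128 - 102\right) + 31\right) - 8284 = \left(-230 + 31\right) - 8284 = -199 - 8284 = -8483$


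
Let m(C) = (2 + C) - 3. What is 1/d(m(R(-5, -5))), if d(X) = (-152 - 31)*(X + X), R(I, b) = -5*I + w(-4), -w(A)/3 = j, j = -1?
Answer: -1/9882 ≈ -0.00010119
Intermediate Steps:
w(A) = 3 (w(A) = -3*(-1) = 3)
R(I, b) = 3 - 5*I (R(I, b) = -5*I + 3 = 3 - 5*I)
m(C) = -1 + C
d(X) = -366*X
1/d(m(R(-5, -5))) = 1/(-366*(-1 + (3 - 5*(-5)))) = 1/(-366*(-1 + (3 + 25))) = 1/(-366*(-1 + 28)) = 1/(-366*27) = 1/(-9882) = -1/9882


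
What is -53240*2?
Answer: -106480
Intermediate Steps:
-53240*2 = -10648*10 = -106480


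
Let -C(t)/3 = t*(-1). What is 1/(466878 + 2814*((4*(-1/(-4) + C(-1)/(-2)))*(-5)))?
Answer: 1/368388 ≈ 2.7145e-6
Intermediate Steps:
C(t) = 3*t (C(t) = -3*t*(-1) = -(-3)*t = 3*t)
1/(466878 + 2814*((4*(-1/(-4) + C(-1)/(-2)))*(-5))) = 1/(466878 + 2814*((4*(-1/(-4) + (3*(-1))/(-2)))*(-5))) = 1/(466878 + 2814*((4*(-1*(-1/4) - 3*(-1/2)))*(-5))) = 1/(466878 + 2814*((4*(1/4 + 3/2))*(-5))) = 1/(466878 + 2814*((4*(7/4))*(-5))) = 1/(466878 + 2814*(7*(-5))) = 1/(466878 + 2814*(-35)) = 1/(466878 - 98490) = 1/368388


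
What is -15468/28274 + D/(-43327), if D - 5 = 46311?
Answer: -989860310/612513799 ≈ -1.6161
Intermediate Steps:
D = 46316 (D = 5 + 46311 = 46316)
-15468/28274 + D/(-43327) = -15468/28274 + 46316/(-43327) = -15468*1/28274 + 46316*(-1/43327) = -7734/14137 - 46316/43327 = -989860310/612513799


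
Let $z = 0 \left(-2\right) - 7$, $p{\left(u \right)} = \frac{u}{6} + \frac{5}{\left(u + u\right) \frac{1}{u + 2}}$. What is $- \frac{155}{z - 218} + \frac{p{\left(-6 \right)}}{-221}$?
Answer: $\frac{6821}{9945} \approx 0.68587$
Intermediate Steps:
$p{\left(u \right)} = \frac{u}{6} + \frac{5 \left(2 + u\right)}{2 u}$ ($p{\left(u \right)} = u \frac{1}{6} + \frac{5}{2 u \frac{1}{2 + u}} = \frac{u}{6} + \frac{5}{2 u \frac{1}{2 + u}} = \frac{u}{6} + 5 \frac{2 + u}{2 u} = \frac{u}{6} + \frac{5 \left(2 + u\right)}{2 u}$)
$z = -7$ ($z = 0 - 7 = -7$)
$- \frac{155}{z - 218} + \frac{p{\left(-6 \right)}}{-221} = - \frac{155}{-7 - 218} + \frac{\frac{1}{6} \frac{1}{-6} \left(30 - 6 \left(15 - 6\right)\right)}{-221} = - \frac{155}{-7 - 218} + \frac{1}{6} \left(- \frac{1}{6}\right) \left(30 - 54\right) \left(- \frac{1}{221}\right) = - \frac{155}{-225} + \frac{1}{6} \left(- \frac{1}{6}\right) \left(30 - 54\right) \left(- \frac{1}{221}\right) = \left(-155\right) \left(- \frac{1}{225}\right) + \frac{1}{6} \left(- \frac{1}{6}\right) \left(-24\right) \left(- \frac{1}{221}\right) = \frac{31}{45} + \frac{2}{3} \left(- \frac{1}{221}\right) = \frac{31}{45} - \frac{2}{663} = \frac{6821}{9945}$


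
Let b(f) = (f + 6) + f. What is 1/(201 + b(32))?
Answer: 1/271 ≈ 0.0036900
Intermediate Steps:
b(f) = 6 + 2*f (b(f) = (6 + f) + f = 6 + 2*f)
1/(201 + b(32)) = 1/(201 + (6 + 2*32)) = 1/(201 + (6 + 64)) = 1/(201 + 70) = 1/271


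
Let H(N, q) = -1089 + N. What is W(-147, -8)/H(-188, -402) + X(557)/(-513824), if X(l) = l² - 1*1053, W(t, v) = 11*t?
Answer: 109002529/164038312 ≈ 0.66449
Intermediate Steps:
X(l) = -1053 + l² (X(l) = l² - 1053 = -1053 + l²)
W(-147, -8)/H(-188, -402) + X(557)/(-513824) = (11*(-147))/(-1089 - 188) + (-1053 + 557²)/(-513824) = -1617/(-1277) + (-1053 + 310249)*(-1/513824) = -1617*(-1/1277) + 309196*(-1/513824) = 1617/1277 - 77299/128456 = 109002529/164038312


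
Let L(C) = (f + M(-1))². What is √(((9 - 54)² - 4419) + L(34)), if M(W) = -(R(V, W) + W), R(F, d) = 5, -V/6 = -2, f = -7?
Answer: I*√2273 ≈ 47.676*I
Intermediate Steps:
V = 12 (V = -6*(-2) = 12)
M(W) = -5 - W (M(W) = -(5 + W) = -5 - W)
L(C) = 121 (L(C) = (-7 + (-5 - 1*(-1)))² = (-7 + (-5 + 1))² = (-7 - 4)² = (-11)² = 121)
√(((9 - 54)² - 4419) + L(34)) = √(((9 - 54)² - 4419) + 121) = √(((-45)² - 4419) + 121) = √((2025 - 4419) + 121) = √(-2394 + 121) = √(-2273) = I*√2273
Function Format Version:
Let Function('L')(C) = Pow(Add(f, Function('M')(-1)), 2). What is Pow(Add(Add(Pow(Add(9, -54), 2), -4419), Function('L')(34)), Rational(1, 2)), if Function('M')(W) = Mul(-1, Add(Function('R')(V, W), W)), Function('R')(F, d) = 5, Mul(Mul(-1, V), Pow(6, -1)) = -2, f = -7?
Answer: Mul(I, Pow(2273, Rational(1, 2))) ≈ Mul(47.676, I)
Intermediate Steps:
V = 12 (V = Mul(-6, -2) = 12)
Function('M')(W) = Add(-5, Mul(-1, W)) (Function('M')(W) = Mul(-1, Add(5, W)) = Add(-5, Mul(-1, W)))
Function('L')(C) = 121 (Function('L')(C) = Pow(Add(-7, Add(-5, Mul(-1, -1))), 2) = Pow(Add(-7, Add(-5, 1)), 2) = Pow(Add(-7, -4), 2) = Pow(-11, 2) = 121)
Pow(Add(Add(Pow(Add(9, -54), 2), -4419), Function('L')(34)), Rational(1, 2)) = Pow(Add(Add(Pow(Add(9, -54), 2), -4419), 121), Rational(1, 2)) = Pow(Add(Add(Pow(-45, 2), -4419), 121), Rational(1, 2)) = Pow(Add(Add(2025, -4419), 121), Rational(1, 2)) = Pow(Add(-2394, 121), Rational(1, 2)) = Pow(-2273, Rational(1, 2)) = Mul(I, Pow(2273, Rational(1, 2)))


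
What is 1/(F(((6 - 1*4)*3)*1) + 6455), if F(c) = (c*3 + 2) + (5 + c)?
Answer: 1/6486 ≈ 0.00015418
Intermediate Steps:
F(c) = 7 + 4*c (F(c) = (3*c + 2) + (5 + c) = (2 + 3*c) + (5 + c) = 7 + 4*c)
1/(F(((6 - 1*4)*3)*1) + 6455) = 1/((7 + 4*(((6 - 1*4)*3)*1)) + 6455) = 1/((7 + 4*(((6 - 4)*3)*1)) + 6455) = 1/((7 + 4*((2*3)*1)) + 6455) = 1/((7 + 4*(6*1)) + 6455) = 1/((7 + 4*6) + 6455) = 1/((7 + 24) + 6455) = 1/(31 + 6455) = 1/6486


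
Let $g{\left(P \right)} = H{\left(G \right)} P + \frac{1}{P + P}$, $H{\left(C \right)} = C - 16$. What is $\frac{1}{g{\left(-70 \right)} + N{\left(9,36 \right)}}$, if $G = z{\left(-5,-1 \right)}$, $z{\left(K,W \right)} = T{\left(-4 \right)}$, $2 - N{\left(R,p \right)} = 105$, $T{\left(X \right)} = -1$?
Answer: $\frac{140}{152179} \approx 0.00091997$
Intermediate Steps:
$N{\left(R,p \right)} = -103$ ($N{\left(R,p \right)} = 2 - 105 = -103$)
$z{\left(K,W \right)} = -1$
$G = -1$
$H{\left(C \right)} = -16 + C$
$g{\left(P \right)} = \frac{1}{2 P} - 17 P$ ($g{\left(P \right)} = \left(-16 - 1\right) P + \frac{1}{P + P} = - 17 P + \frac{1}{2 P} = \frac{1}{2 P} - 17 P$)
$\frac{1}{g{\left(-70 \right)} + N{\left(9,36 \right)}} = \frac{1}{\left(\frac{1}{2 \left(-70\right)} - -1190\right) - 103} = \frac{1}{\left(\frac{1}{2} \left(- \frac{1}{70}\right) + 1190\right) - 103} = \frac{1}{\left(- \frac{1}{140} + 1190\right) - 103} = \frac{1}{\frac{166599}{140} - 103} = \frac{1}{\frac{152179}{140}} = \frac{140}{152179}$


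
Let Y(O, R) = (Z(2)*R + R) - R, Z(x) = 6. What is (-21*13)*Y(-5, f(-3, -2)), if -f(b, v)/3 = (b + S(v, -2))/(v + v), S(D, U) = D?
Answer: 12285/2 ≈ 6142.5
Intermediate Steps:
f(b, v) = -3*(b + v)/(2*v) (f(b, v) = -3*(b + v)/(v + v) = -3*(b + v)/(2*v))
Y(O, R) = 6*R (Y(O, R) = (6*R + R) - R = 7*R - R = 6*R)
(-21*13)*Y(-5, f(-3, -2)) = (-21*13)*(6*((3/2)*(-1*(-3) - 1*(-2))/(-2))) = -1638*(3/2)*(-1/2)*(3 + 2) = -1638*(3/2)*(-1/2)*5 = -1638*(-15)/4 = -273*(-45/2) = 12285/2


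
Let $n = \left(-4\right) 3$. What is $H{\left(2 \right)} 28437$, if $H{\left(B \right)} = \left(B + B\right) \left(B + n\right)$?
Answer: $-1137480$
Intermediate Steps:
$n = -12$
$H{\left(B \right)} = 2 B \left(-12 + B\right)$ ($H{\left(B \right)} = \left(B + B\right) \left(B - 12\right) = 2 B \left(-12 + B\right)$)
$H{\left(2 \right)} 28437 = 2 \cdot 2 \left(-12 + 2\right) 28437 = 2 \cdot 2 \left(-10\right) 28437 = \left(-40\right) 28437 = -1137480$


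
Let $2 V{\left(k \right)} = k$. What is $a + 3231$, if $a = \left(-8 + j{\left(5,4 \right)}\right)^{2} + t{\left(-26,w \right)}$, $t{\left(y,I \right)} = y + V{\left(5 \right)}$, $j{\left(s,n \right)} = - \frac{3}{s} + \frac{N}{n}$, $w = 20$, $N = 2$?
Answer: $\frac{327311}{100} \approx 3273.1$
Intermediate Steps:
$j{\left(s,n \right)} = - \frac{3}{s} + \frac{2}{n}$
$V{\left(k \right)} = \frac{k}{2}$
$t{\left(y,I \right)} = \frac{5}{2} + y$ ($t{\left(y,I \right)} = y + \frac{1}{2} \cdot 5 = y + \frac{5}{2} = \frac{5}{2} + y$)
$a = \frac{4211}{100}$ ($a = \left(-8 + \left(- \frac{3}{5} + \frac{2}{4}\right)\right)^{2} + \left(\frac{5}{2} - 26\right) = \left(-8 + \left(\left(-3\right) \frac{1}{5} + 2 \cdot \frac{1}{4}\right)\right)^{2} - \frac{47}{2} = \left(-8 + \left(- \frac{3}{5} + \frac{1}{2}\right)\right)^{2} - \frac{47}{2} = \left(-8 - \frac{1}{10}\right)^{2} - \frac{47}{2} = \left(- \frac{81}{10}\right)^{2} - \frac{47}{2} = \frac{6561}{100} - \frac{47}{2} = \frac{4211}{100} \approx 42.11$)
$a + 3231 = \frac{4211}{100} + 3231 = \frac{327311}{100}$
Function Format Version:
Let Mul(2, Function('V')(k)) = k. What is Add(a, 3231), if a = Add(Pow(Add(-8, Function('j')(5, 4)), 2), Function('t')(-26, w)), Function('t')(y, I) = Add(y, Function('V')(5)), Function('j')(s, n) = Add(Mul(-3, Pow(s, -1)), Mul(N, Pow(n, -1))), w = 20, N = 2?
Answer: Rational(327311, 100) ≈ 3273.1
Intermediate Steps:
Function('j')(s, n) = Add(Mul(-3, Pow(s, -1)), Mul(2, Pow(n, -1)))
Function('V')(k) = Mul(Rational(1, 2), k)
Function('t')(y, I) = Add(Rational(5, 2), y) (Function('t')(y, I) = Add(y, Mul(Rational(1, 2), 5)) = Add(y, Rational(5, 2)) = Add(Rational(5, 2), y))
a = Rational(4211, 100) (a = Add(Pow(Add(-8, Add(Mul(-3, Pow(5, -1)), Mul(2, Pow(4, -1)))), 2), Add(Rational(5, 2), -26)) = Add(Pow(Add(-8, Add(Mul(-3, Rational(1, 5)), Mul(2, Rational(1, 4)))), 2), Rational(-47, 2)) = Add(Pow(Add(-8, Add(Rational(-3, 5), Rational(1, 2))), 2), Rational(-47, 2)) = Add(Pow(Add(-8, Rational(-1, 10)), 2), Rational(-47, 2)) = Add(Pow(Rational(-81, 10), 2), Rational(-47, 2)) = Add(Rational(6561, 100), Rational(-47, 2)) = Rational(4211, 100) ≈ 42.110)
Add(a, 3231) = Add(Rational(4211, 100), 3231) = Rational(327311, 100)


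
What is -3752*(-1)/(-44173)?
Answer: -3752/44173 ≈ -0.084939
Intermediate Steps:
-3752*(-1)/(-44173) = 3752*(-1/44173) = -3752/44173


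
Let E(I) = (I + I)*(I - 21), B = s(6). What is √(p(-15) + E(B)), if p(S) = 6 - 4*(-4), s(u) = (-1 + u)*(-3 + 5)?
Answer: 3*I*√22 ≈ 14.071*I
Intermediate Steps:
s(u) = -2 + 2*u (s(u) = (-1 + u)*2 = -2 + 2*u)
B = 10 (B = -2 + 2*6 = -2 + 12 = 10)
p(S) = 22 (p(S) = 6 + 16 = 22)
E(I) = 2*I*(-21 + I) (E(I) = (2*I)*(-21 + I) = 2*I*(-21 + I))
√(p(-15) + E(B)) = √(22 + 2*10*(-21 + 10)) = √(22 + 2*10*(-11)) = √(22 - 220) = √(-198) = 3*I*√22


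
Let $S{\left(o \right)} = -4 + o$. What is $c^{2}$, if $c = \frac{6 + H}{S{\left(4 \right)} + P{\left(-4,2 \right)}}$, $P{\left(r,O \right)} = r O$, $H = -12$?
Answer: $\frac{9}{16} \approx 0.5625$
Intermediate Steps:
$P{\left(r,O \right)} = O r$
$c = \frac{3}{4}$ ($c = \frac{6 - 12}{\left(-4 + 4\right) + 2 \left(-4\right)} = - \frac{6}{0 - 8} = - \frac{6}{-8} = \left(-6\right) \left(- \frac{1}{8}\right) = \frac{3}{4} \approx 0.75$)
$c^{2} = \left(\frac{3}{4}\right)^{2} = \frac{9}{16}$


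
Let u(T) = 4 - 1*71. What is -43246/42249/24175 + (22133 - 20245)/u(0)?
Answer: -1928348655082/68431761525 ≈ -28.179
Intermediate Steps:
u(T) = -67 (u(T) = 4 - 71 = -67)
-43246/42249/24175 + (22133 - 20245)/u(0) = -43246/42249/24175 + (22133 - 20245)/(-67) = -43246*1/42249*(1/24175) + 1888*(-1/67) = -43246/42249*1/24175 - 1888/67 = -43246/1021369575 - 1888/67 = -1928348655082/68431761525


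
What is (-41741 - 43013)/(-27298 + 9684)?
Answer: 42377/8807 ≈ 4.8117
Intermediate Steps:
(-41741 - 43013)/(-27298 + 9684) = -84754/(-17614) = -84754*(-1/17614) = 42377/8807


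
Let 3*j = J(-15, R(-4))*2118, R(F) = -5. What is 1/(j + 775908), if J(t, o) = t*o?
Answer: 1/828858 ≈ 1.2065e-6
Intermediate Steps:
J(t, o) = o*t
j = 52950 (j = (-5*(-15)*2118)/3 = (75*2118)/3 = (⅓)*158850 = 52950)
1/(j + 775908) = 1/(52950 + 775908) = 1/828858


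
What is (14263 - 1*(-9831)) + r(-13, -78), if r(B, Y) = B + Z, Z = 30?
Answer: 24111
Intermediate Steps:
r(B, Y) = 30 + B (r(B, Y) = B + 30 = 30 + B)
(14263 - 1*(-9831)) + r(-13, -78) = (14263 - 1*(-9831)) + (30 - 13) = (14263 + 9831) + 17 = 24094 + 17 = 24111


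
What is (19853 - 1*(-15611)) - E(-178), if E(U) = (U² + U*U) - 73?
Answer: -27831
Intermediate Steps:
E(U) = -73 + 2*U² (E(U) = (U² + U²) - 73 = 2*U² - 73 = -73 + 2*U²)
(19853 - 1*(-15611)) - E(-178) = (19853 - 1*(-15611)) - (-73 + 2*(-178)²) = (19853 + 15611) - (-73 + 2*31684) = 35464 - (-73 + 63368) = 35464 - 1*63295 = 35464 - 63295 = -27831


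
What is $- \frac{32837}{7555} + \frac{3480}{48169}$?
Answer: $- \frac{53635657}{12548855} \approx -4.2741$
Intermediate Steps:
$- \frac{32837}{7555} + \frac{3480}{48169} = \left(-32837\right) \frac{1}{7555} + 3480 \cdot \frac{1}{48169} = - \frac{32837}{7555} + \frac{120}{1661} = - \frac{53635657}{12548855}$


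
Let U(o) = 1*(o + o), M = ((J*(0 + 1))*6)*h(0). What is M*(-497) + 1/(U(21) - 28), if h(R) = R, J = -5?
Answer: 1/14 ≈ 0.071429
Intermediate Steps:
M = 0 (M = (-5*(0 + 1)*6)*0 = (-5*1*6)*0 = -5*6*0 = -30*0 = 0)
U(o) = 2*o (U(o) = 1*(2*o) = 2*o)
M*(-497) + 1/(U(21) - 28) = 0*(-497) + 1/(2*21 - 28) = 0 + 1/(42 - 28) = 0 + 1/14 = 1/14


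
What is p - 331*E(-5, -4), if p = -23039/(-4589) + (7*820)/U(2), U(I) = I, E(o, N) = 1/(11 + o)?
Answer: 77641855/27534 ≈ 2819.9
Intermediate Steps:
p = 13193469/4589 (p = -23039/(-4589) + (7*820)/2 = -23039*(-1/4589) + 5740*(1/2) = 23039/4589 + 2870 = 13193469/4589 ≈ 2875.0)
p - 331*E(-5, -4) = 13193469/4589 - 331/(11 - 5) = 13193469/4589 - 331/6 = 77641855/27534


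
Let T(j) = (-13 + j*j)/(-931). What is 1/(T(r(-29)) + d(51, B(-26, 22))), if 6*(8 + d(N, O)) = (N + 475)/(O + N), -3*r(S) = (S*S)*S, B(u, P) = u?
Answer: -209475/14871521341 ≈ -1.4086e-5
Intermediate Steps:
r(S) = -S**3/3 (r(S) = -S*S*S/3 = -S**2*S/3 = -S**3/3)
d(N, O) = -8 + (475 + N)/(6*(N + O)) (d(N, O) = -8 + ((N + 475)/(O + N))/6 = -8 + ((475 + N)/(N + O))/6 = -8 + (475 + N)/(6*(N + O)))
T(j) = 13/931 - j**2/931 (T(j) = (-13 + j**2)*(-1/931) = 13/931 - j**2/931)
1/(T(r(-29)) + d(51, B(-26, 22))) = 1/((13/931 - (-1/3*(-29)**3)**2/931) + (475 - 48*(-26) - 47*51)/(6*(51 - 26))) = 1/((13/931 - (-1/3*(-24389))**2/931) + (1/6)*(475 + 1248 - 2397)/25) = 1/((13/931 - (24389/3)**2/931) + (1/6)*(1/25)*(-674)) = 1/((13/931 - 1/931*594823321/9) - 337/75) = 1/((13/931 - 594823321/8379) - 337/75) = 1/(-594823204/8379 - 337/75) = 1/(-14871521341/209475) = -209475/14871521341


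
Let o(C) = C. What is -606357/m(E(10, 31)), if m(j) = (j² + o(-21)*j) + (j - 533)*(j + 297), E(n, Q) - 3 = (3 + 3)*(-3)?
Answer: 202119/51332 ≈ 3.9375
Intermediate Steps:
E(n, Q) = -15 (E(n, Q) = 3 + (3 + 3)*(-3) = 3 + 6*(-3) = 3 - 18 = -15)
m(j) = j² - 21*j + (-533 + j)*(297 + j) (m(j) = (j² - 21*j) + (j - 533)*(j + 297) = (j² - 21*j) + (-533 + j)*(297 + j) = j² - 21*j + (-533 + j)*(297 + j))
-606357/m(E(10, 31)) = -606357/(-158301 - 257*(-15) + 2*(-15)²) = -606357/(-158301 + 3855 + 2*225) = -606357/(-158301 + 3855 + 450) = -606357/(-153996) = -606357*(-1/153996) = 202119/51332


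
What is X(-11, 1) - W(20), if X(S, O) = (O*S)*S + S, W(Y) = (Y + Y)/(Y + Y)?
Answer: 109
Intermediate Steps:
W(Y) = 1 (W(Y) = (2*Y)/((2*Y)) = (2*Y)*(1/(2*Y)) = 1)
X(S, O) = S + O*S**2 (X(S, O) = O*S**2 + S = S + O*S**2)
X(-11, 1) - W(20) = -11*(1 + 1*(-11)) - 1*1 = -11*(1 - 11) - 1 = -11*(-10) - 1 = 110 - 1 = 109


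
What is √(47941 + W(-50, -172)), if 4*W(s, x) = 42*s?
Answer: 2*√11854 ≈ 217.75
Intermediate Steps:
W(s, x) = 21*s/2 (W(s, x) = (42*s)/4 = 21*s/2)
√(47941 + W(-50, -172)) = √(47941 + (21/2)*(-50)) = √(47941 - 525) = √47416 = 2*√11854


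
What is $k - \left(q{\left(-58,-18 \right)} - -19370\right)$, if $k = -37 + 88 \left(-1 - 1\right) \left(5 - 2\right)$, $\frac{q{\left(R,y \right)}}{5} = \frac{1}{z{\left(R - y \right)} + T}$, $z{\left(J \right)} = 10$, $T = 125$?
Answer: $- \frac{538246}{27} \approx -19935.0$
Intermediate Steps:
$q{\left(R,y \right)} = \frac{1}{27}$ ($q{\left(R,y \right)} = \frac{5}{10 + 125} = \frac{5}{135} = 5 \cdot \frac{1}{135} = \frac{1}{27}$)
$k = -565$ ($k = -37 + 88 \left(- 2 \left(5 - 2\right)\right) = -37 + 88 \left(\left(-2\right) 3\right) = -37 + 88 \left(-6\right) = -37 - 528 = -565$)
$k - \left(q{\left(-58,-18 \right)} - -19370\right) = -565 - \left(\frac{1}{27} - -19370\right) = -565 - \left(\frac{1}{27} + 19370\right) = -565 - \frac{522991}{27} = - \frac{538246}{27}$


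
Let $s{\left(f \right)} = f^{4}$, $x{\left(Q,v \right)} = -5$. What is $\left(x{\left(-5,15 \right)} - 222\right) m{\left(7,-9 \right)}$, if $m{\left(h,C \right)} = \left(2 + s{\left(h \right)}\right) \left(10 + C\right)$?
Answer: $-545481$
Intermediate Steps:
$m{\left(h,C \right)} = \left(2 + h^{4}\right) \left(10 + C\right)$
$\left(x{\left(-5,15 \right)} - 222\right) m{\left(7,-9 \right)} = \left(-5 - 222\right) \left(20 + 2 \left(-9\right) + 10 \cdot 7^{4} - 9 \cdot 7^{4}\right) = - 227 \left(20 - 18 + 10 \cdot 2401 - 21609\right) = - 227 \left(20 - 18 + 24010 - 21609\right) = \left(-227\right) 2403 = -545481$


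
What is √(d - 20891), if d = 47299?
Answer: 2*√6602 ≈ 162.51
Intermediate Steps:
√(d - 20891) = √(47299 - 20891) = √26408 = 2*√6602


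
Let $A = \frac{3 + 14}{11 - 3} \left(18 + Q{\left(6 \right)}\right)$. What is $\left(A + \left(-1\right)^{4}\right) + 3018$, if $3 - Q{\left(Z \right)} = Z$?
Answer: $\frac{24407}{8} \approx 3050.9$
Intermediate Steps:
$Q{\left(Z \right)} = 3 - Z$
$A = \frac{255}{8}$ ($A = \frac{3 + 14}{11 - 3} \left(18 + \left(3 - 6\right)\right) = \frac{17}{8} \left(18 + \left(3 - 6\right)\right) = 17 \cdot \frac{1}{8} \left(18 - 3\right) = \frac{17}{8} \cdot 15 = \frac{255}{8} \approx 31.875$)
$\left(A + \left(-1\right)^{4}\right) + 3018 = \left(\frac{255}{8} + \left(-1\right)^{4}\right) + 3018 = \left(\frac{255}{8} + 1\right) + 3018 = \frac{263}{8} + 3018 = \frac{24407}{8}$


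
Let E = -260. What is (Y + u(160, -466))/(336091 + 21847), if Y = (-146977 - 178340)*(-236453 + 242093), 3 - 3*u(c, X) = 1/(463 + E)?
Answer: -558692909156/108992121 ≈ -5126.0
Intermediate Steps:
u(c, X) = 608/609 (u(c, X) = 1 - 1/(3*(463 - 260)) = 1 - ⅓/203 = 1 - ⅓*1/203 = 1 - 1/609 = 608/609)
Y = -1834787880 (Y = -325317*5640 = -1834787880)
(Y + u(160, -466))/(336091 + 21847) = (-1834787880 + 608/609)/(336091 + 21847) = -1117385818312/609/357938 = -1117385818312/609*1/357938 = -558692909156/108992121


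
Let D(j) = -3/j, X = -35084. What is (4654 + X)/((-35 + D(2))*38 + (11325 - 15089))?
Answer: 1790/303 ≈ 5.9076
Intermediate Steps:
(4654 + X)/((-35 + D(2))*38 + (11325 - 15089)) = (4654 - 35084)/((-35 - 3/2)*38 + (11325 - 15089)) = -30430/((-35 - 3*½)*38 - 3764) = -30430/((-35 - 3/2)*38 - 3764) = -30430/(-73/2*38 - 3764) = -30430/(-1387 - 3764) = -30430/(-5151) = -30430*(-1/5151) = 1790/303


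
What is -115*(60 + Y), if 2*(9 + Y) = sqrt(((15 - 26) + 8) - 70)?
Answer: -5865 - 115*I*sqrt(73)/2 ≈ -5865.0 - 491.28*I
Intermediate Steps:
Y = -9 + I*sqrt(73)/2 (Y = -9 + sqrt(((15 - 26) + 8) - 70)/2 = -9 + sqrt((-11 + 8) - 70)/2 = -9 + sqrt(-3 - 70)/2 = -9 + sqrt(-73)/2 = -9 + (I*sqrt(73))/2 = -9 + I*sqrt(73)/2 ≈ -9.0 + 4.272*I)
-115*(60 + Y) = -115*(60 + (-9 + I*sqrt(73)/2)) = -115*(51 + I*sqrt(73)/2) = -5865 - 115*I*sqrt(73)/2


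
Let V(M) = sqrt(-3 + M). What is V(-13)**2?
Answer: -16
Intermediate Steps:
V(-13)**2 = (sqrt(-3 - 13))**2 = (sqrt(-16))**2 = (4*I)**2 = -16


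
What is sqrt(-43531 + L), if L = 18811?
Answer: 4*I*sqrt(1545) ≈ 157.23*I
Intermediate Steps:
sqrt(-43531 + L) = sqrt(-43531 + 18811) = sqrt(-24720) = 4*I*sqrt(1545)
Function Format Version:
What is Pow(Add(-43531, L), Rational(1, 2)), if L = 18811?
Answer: Mul(4, I, Pow(1545, Rational(1, 2))) ≈ Mul(157.23, I)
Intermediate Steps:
Pow(Add(-43531, L), Rational(1, 2)) = Pow(Add(-43531, 18811), Rational(1, 2)) = Pow(-24720, Rational(1, 2)) = Mul(4, I, Pow(1545, Rational(1, 2)))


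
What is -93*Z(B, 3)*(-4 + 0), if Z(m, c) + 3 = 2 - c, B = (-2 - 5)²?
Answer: -1488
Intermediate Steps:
B = 49 (B = (-7)² = 49)
Z(m, c) = -1 - c (Z(m, c) = -3 + (2 - c) = -1 - c)
-93*Z(B, 3)*(-4 + 0) = -93*(-1 - 1*3)*(-4 + 0) = -93*(-1 - 3)*(-4) = -(-372)*(-4) = -93*16 = -1488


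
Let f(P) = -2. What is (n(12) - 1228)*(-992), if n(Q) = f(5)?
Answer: 1220160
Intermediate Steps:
n(Q) = -2
(n(12) - 1228)*(-992) = (-2 - 1228)*(-992) = -1230*(-992) = 1220160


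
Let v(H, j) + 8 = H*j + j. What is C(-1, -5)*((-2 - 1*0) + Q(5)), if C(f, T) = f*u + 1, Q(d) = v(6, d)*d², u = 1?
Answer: 0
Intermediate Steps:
v(H, j) = -8 + j + H*j (v(H, j) = -8 + (H*j + j) = -8 + (j + H*j) = -8 + j + H*j)
Q(d) = d²*(-8 + 7*d) (Q(d) = (-8 + d + 6*d)*d² = (-8 + 7*d)*d² = d²*(-8 + 7*d))
C(f, T) = 1 + f (C(f, T) = f*1 + 1 = f + 1 = 1 + f)
C(-1, -5)*((-2 - 1*0) + Q(5)) = (1 - 1)*((-2 - 1*0) + 5²*(-8 + 7*5)) = 0*((-2 + 0) + 25*(-8 + 35)) = 0*(-2 + 25*27) = 0*(-2 + 675) = 0*673 = 0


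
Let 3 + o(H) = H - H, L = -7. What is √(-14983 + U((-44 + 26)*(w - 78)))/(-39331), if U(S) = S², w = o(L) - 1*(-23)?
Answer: -√1074953/39331 ≈ -0.026361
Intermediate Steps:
o(H) = -3 (o(H) = -3 + (H - H) = -3 + 0 = -3)
w = 20 (w = -3 - 1*(-23) = -3 + 23 = 20)
√(-14983 + U((-44 + 26)*(w - 78)))/(-39331) = √(-14983 + ((-44 + 26)*(20 - 78))²)/(-39331) = √(-14983 + (-18*(-58))²)*(-1/39331) = √(-14983 + 1044²)*(-1/39331) = √(-14983 + 1089936)*(-1/39331) = √1074953*(-1/39331) = -√1074953/39331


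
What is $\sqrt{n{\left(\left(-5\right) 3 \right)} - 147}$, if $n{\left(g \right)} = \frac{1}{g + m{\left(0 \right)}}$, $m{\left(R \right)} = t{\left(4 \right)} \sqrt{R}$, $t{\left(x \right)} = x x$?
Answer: $\frac{i \sqrt{33090}}{15} \approx 12.127 i$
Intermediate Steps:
$t{\left(x \right)} = x^{2}$
$m{\left(R \right)} = 16 \sqrt{R}$ ($m{\left(R \right)} = 4^{2} \sqrt{R} = 16 \sqrt{R}$)
$n{\left(g \right)} = \frac{1}{g}$ ($n{\left(g \right)} = \frac{1}{g + 16 \sqrt{0}} = \frac{1}{g + 16 \cdot 0} = \frac{1}{g + 0} = \frac{1}{g}$)
$\sqrt{n{\left(\left(-5\right) 3 \right)} - 147} = \sqrt{\frac{1}{\left(-5\right) 3} - 147} = \sqrt{\frac{1}{-15} - 147} = \sqrt{- \frac{1}{15} - 147} = \sqrt{- \frac{2206}{15}} = \frac{i \sqrt{33090}}{15}$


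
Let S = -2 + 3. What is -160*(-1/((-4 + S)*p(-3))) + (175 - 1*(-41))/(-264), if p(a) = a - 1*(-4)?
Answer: -1787/33 ≈ -54.151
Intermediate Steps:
p(a) = 4 + a (p(a) = a + 4 = 4 + a)
S = 1
-160*(-1/((-4 + S)*p(-3))) + (175 - 1*(-41))/(-264) = -160*(-1/((-4 + 1)*(4 - 3))) + (175 - 1*(-41))/(-264) = -160/((-(-3))) + (175 + 41)*(-1/264) = -160/((-1*(-3))) + 216*(-1/264) = -160/3 - 9/11 = -1787/33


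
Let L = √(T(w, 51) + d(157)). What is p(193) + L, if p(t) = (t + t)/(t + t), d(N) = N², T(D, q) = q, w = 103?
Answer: 1 + 10*√247 ≈ 158.16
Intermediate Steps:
p(t) = 1 (p(t) = (2*t)/((2*t)) = (2*t)*(1/(2*t)) = 1)
L = 10*√247 (L = √(51 + 157²) = √(51 + 24649) = √24700 = 10*√247 ≈ 157.16)
p(193) + L = 1 + 10*√247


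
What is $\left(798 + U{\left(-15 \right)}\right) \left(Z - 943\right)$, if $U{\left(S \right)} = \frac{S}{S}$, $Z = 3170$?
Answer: $1779373$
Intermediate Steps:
$U{\left(S \right)} = 1$
$\left(798 + U{\left(-15 \right)}\right) \left(Z - 943\right) = \left(798 + 1\right) \left(3170 - 943\right) = 799 \cdot 2227 = 1779373$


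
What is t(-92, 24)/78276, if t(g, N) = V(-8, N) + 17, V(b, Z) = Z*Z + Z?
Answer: 617/78276 ≈ 0.0078824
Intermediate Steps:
V(b, Z) = Z + Z**2 (V(b, Z) = Z**2 + Z = Z + Z**2)
t(g, N) = 17 + N*(1 + N) (t(g, N) = N*(1 + N) + 17 = 17 + N*(1 + N))
t(-92, 24)/78276 = (17 + 24*(1 + 24))/78276 = (17 + 24*25)*(1/78276) = (17 + 600)*(1/78276) = 617*(1/78276) = 617/78276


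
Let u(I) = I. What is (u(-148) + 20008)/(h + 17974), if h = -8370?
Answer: 4965/2401 ≈ 2.0679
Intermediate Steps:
(u(-148) + 20008)/(h + 17974) = (-148 + 20008)/(-8370 + 17974) = 19860/9604 = 19860*(1/9604) = 4965/2401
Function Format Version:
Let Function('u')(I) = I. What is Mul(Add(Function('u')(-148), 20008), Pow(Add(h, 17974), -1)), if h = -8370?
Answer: Rational(4965, 2401) ≈ 2.0679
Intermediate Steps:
Mul(Add(Function('u')(-148), 20008), Pow(Add(h, 17974), -1)) = Mul(Add(-148, 20008), Pow(Add(-8370, 17974), -1)) = Mul(19860, Pow(9604, -1)) = Mul(19860, Rational(1, 9604)) = Rational(4965, 2401)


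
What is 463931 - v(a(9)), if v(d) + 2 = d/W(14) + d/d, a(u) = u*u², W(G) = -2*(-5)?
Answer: 4638591/10 ≈ 4.6386e+5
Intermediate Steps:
W(G) = 10
a(u) = u³
v(d) = -1 + d/10 (v(d) = -2 + (d/10 + d/d) = -2 + (d*(⅒) + 1) = -2 + (d/10 + 1) = -2 + (1 + d/10) = -1 + d/10)
463931 - v(a(9)) = 463931 - (-1 + (⅒)*9³) = 463931 - (-1 + (⅒)*729) = 463931 - (-1 + 729/10) = 463931 - 1*719/10 = 463931 - 719/10 = 4638591/10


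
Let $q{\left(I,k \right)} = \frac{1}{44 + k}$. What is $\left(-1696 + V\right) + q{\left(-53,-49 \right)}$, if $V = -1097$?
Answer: $- \frac{13966}{5} \approx -2793.2$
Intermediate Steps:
$\left(-1696 + V\right) + q{\left(-53,-49 \right)} = \left(-1696 - 1097\right) + \frac{1}{44 - 49} = -2793 + \frac{1}{-5} = -2793 - \frac{1}{5} = - \frac{13966}{5}$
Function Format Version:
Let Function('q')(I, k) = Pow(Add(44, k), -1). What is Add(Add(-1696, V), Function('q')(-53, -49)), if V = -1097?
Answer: Rational(-13966, 5) ≈ -2793.2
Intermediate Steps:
Add(Add(-1696, V), Function('q')(-53, -49)) = Add(Add(-1696, -1097), Pow(Add(44, -49), -1)) = Add(-2793, Pow(-5, -1)) = Add(-2793, Rational(-1, 5)) = Rational(-13966, 5)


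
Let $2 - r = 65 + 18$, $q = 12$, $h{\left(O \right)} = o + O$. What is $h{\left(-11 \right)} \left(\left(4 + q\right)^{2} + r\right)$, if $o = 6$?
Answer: $-875$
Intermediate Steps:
$h{\left(O \right)} = 6 + O$
$r = -81$ ($r = 2 - \left(65 + 18\right) = 2 - 83 = -81$)
$h{\left(-11 \right)} \left(\left(4 + q\right)^{2} + r\right) = \left(6 - 11\right) \left(\left(4 + 12\right)^{2} - 81\right) = - 5 \left(16^{2} - 81\right) = - 5 \left(256 - 81\right) = \left(-5\right) 175 = -875$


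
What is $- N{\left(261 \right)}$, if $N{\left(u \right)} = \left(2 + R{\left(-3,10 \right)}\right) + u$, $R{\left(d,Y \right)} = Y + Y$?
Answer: $-283$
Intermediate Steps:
$R{\left(d,Y \right)} = 2 Y$
$N{\left(u \right)} = 22 + u$ ($N{\left(u \right)} = \left(2 + 2 \cdot 10\right) + u = \left(2 + 20\right) + u = 22 + u$)
$- N{\left(261 \right)} = - (22 + 261) = \left(-1\right) 283 = -283$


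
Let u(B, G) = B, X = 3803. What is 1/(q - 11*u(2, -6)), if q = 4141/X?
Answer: -3803/79525 ≈ -0.047821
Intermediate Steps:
q = 4141/3803 ≈ 1.0889
1/(q - 11*u(2, -6)) = 1/(4141/3803 - 11*2) = 1/(4141/3803 - 22) = 1/(-79525/3803) = -3803/79525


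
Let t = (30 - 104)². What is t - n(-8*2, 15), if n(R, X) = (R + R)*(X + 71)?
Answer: 8228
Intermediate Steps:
n(R, X) = 2*R*(71 + X) (n(R, X) = (2*R)*(71 + X) = 2*R*(71 + X))
t = 5476 (t = (-74)² = 5476)
t - n(-8*2, 15) = 5476 - 2*(-8*2)*(71 + 15) = 5476 - 2*(-16)*86 = 5476 - 1*(-2752) = 5476 + 2752 = 8228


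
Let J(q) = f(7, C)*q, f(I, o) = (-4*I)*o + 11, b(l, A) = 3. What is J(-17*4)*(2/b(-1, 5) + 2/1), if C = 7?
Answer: 100640/3 ≈ 33547.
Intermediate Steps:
f(I, o) = 11 - 4*I*o (f(I, o) = -4*I*o + 11 = 11 - 4*I*o)
J(q) = -185*q (J(q) = (11 - 4*7*7)*q = (11 - 196)*q = -185*q)
J(-17*4)*(2/b(-1, 5) + 2/1) = (-(-3145)*4)*(2/3 + 2/1) = (-185*(-68))*(2*(1/3) + 2*1) = 12580*(2/3 + 2) = 12580*(8/3) = 100640/3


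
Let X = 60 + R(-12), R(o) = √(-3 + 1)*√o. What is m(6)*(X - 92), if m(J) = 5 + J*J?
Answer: -1312 - 82*√6 ≈ -1512.9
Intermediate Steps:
m(J) = 5 + J²
R(o) = I*√2*√o (R(o) = √(-2)*√o = (I*√2)*√o = I*√2*√o)
X = 60 - 2*√6 (X = 60 + I*√2*√(-12) = 60 + I*√2*(2*I*√3) = 60 - 2*√6 ≈ 55.101)
m(6)*(X - 92) = (5 + 6²)*((60 - 2*√6) - 92) = (5 + 36)*(-32 - 2*√6) = 41*(-32 - 2*√6) = -1312 - 82*√6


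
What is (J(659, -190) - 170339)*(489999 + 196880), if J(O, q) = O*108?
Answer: -68115729793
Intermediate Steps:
J(O, q) = 108*O
(J(659, -190) - 170339)*(489999 + 196880) = (108*659 - 170339)*(489999 + 196880) = (71172 - 170339)*686879 = -99167*686879 = -68115729793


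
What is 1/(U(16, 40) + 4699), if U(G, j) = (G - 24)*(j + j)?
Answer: 1/4059 ≈ 0.00024637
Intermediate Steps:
U(G, j) = 2*j*(-24 + G) (U(G, j) = (-24 + G)*(2*j) = 2*j*(-24 + G))
1/(U(16, 40) + 4699) = 1/(2*40*(-24 + 16) + 4699) = 1/(2*40*(-8) + 4699) = 1/(-640 + 4699) = 1/4059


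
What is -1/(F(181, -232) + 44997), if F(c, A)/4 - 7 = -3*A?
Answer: -1/47809 ≈ -2.0917e-5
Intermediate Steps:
F(c, A) = 28 - 12*A (F(c, A) = 28 + 4*(-3*A) = 28 - 12*A)
-1/(F(181, -232) + 44997) = -1/((28 - 12*(-232)) + 44997) = -1/((28 + 2784) + 44997) = -1/(2812 + 44997) = -1/47809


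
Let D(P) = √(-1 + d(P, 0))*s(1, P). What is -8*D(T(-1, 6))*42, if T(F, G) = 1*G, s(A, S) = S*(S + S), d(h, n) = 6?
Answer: -24192*√5 ≈ -54095.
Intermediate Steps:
s(A, S) = 2*S² (s(A, S) = S*(2*S) = 2*S²)
T(F, G) = G
D(P) = 2*√5*P² (D(P) = √(-1 + 6)*(2*P²) = √5*(2*P²) = 2*√5*P²)
-8*D(T(-1, 6))*42 = -16*√5*6²*42 = -16*√5*36*42 = -576*√5*42 = -24192*√5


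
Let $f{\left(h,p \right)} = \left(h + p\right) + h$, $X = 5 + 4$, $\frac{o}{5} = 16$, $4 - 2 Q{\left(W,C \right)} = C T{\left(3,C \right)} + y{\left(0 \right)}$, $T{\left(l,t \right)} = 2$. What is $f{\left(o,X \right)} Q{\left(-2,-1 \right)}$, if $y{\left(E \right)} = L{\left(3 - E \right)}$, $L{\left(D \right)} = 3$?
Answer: $\frac{507}{2} \approx 253.5$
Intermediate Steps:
$y{\left(E \right)} = 3$
$Q{\left(W,C \right)} = \frac{1}{2} - C$ ($Q{\left(W,C \right)} = 2 - \frac{C 2 + 3}{2} = 2 - \frac{2 C + 3}{2} = 2 - \frac{3 + 2 C}{2} = 2 - \left(\frac{3}{2} + C\right) = \frac{1}{2} - C$)
$o = 80$ ($o = 5 \cdot 16 = 80$)
$X = 9$
$f{\left(h,p \right)} = p + 2 h$
$f{\left(o,X \right)} Q{\left(-2,-1 \right)} = \left(9 + 2 \cdot 80\right) \left(\frac{1}{2} - -1\right) = \left(9 + 160\right) \left(\frac{1}{2} + 1\right) = 169 \cdot \frac{3}{2} = \frac{507}{2}$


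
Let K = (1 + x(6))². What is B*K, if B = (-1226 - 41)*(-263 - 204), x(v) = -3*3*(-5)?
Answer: 1252013924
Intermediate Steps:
x(v) = 45 (x(v) = -9*(-5) = 45)
B = 591689 (B = -1267*(-467) = 591689)
K = 2116 (K = (1 + 45)² = 46² = 2116)
B*K = 591689*2116 = 1252013924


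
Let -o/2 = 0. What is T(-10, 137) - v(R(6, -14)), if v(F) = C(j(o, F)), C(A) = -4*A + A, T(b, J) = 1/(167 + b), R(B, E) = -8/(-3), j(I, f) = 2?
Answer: 943/157 ≈ 6.0064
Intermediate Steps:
o = 0 (o = -2*0 = 0)
R(B, E) = 8/3 (R(B, E) = -8*(-⅓) = 8/3)
C(A) = -3*A
v(F) = -6 (v(F) = -3*2 = -6)
T(-10, 137) - v(R(6, -14)) = 1/(167 - 10) - 1*(-6) = 1/157 + 6 = 943/157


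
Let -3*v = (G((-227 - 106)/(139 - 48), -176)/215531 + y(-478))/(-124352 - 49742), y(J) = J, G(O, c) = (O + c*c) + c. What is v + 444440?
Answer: 1517567712679850903/3414561506174 ≈ 4.4444e+5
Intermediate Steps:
G(O, c) = O + c + c² (G(O, c) = (O + c²) + c = O + c + c²)
v = -3124121657/3414561506174 (v = -(((-227 - 106)/(139 - 48) - 176 + (-176)²)/215531 - 478)/(3*(-124352 - 49742)) = -((-333/91 - 176 + 30976)*(1/215531) - 478)/(3*(-174094)) = -((-333*1/91 - 176 + 30976)*(1/215531) - 478)*(-1)/(3*174094) = -((-333/91 - 176 + 30976)*(1/215531) - 478)*(-1)/(3*174094) = -((2802467/91)*(1/215531) - 478)*(-1)/(3*174094) = -(2802467/19613321 - 478)*(-1)/(3*174094) = -(-3124121657)*(-1)/(19613321*174094) = -⅓*9372364971/3414561506174 = -3124121657/3414561506174 ≈ -0.00091494)
v + 444440 = -3124121657/3414561506174 + 444440 = 1517567712679850903/3414561506174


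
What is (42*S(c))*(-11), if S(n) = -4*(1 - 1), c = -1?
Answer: 0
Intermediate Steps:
S(n) = 0 (S(n) = -4*0 = 0)
(42*S(c))*(-11) = (42*0)*(-11) = 0*(-11) = 0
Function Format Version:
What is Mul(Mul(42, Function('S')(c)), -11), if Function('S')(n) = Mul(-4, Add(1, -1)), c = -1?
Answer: 0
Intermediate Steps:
Function('S')(n) = 0 (Function('S')(n) = Mul(-4, 0) = 0)
Mul(Mul(42, Function('S')(c)), -11) = Mul(Mul(42, 0), -11) = Mul(0, -11) = 0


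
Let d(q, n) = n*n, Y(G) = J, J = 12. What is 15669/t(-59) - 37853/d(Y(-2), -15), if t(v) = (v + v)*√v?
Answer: -37853/225 + 15669*I*√59/6962 ≈ -168.24 + 17.288*I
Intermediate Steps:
t(v) = 2*v^(3/2) (t(v) = (2*v)*√v = 2*v^(3/2))
Y(G) = 12
d(q, n) = n²
15669/t(-59) - 37853/d(Y(-2), -15) = 15669/((2*(-59)^(3/2))) - 37853/((-15)²) = 15669/((2*(-59*I*√59))) - 37853/225 = 15669/((-118*I*√59)) - 37853*1/225 = 15669*(I*√59/6962) - 37853/225 = 15669*I*√59/6962 - 37853/225 = -37853/225 + 15669*I*√59/6962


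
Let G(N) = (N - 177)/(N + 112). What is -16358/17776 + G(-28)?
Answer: -627269/186648 ≈ -3.3607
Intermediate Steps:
G(N) = (-177 + N)/(112 + N)
-16358/17776 + G(-28) = -16358/17776 + (-177 - 28)/(112 - 28) = -16358*1/17776 - 205/84 = -8179/8888 + (1/84)*(-205) = -8179/8888 - 205/84 = -627269/186648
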